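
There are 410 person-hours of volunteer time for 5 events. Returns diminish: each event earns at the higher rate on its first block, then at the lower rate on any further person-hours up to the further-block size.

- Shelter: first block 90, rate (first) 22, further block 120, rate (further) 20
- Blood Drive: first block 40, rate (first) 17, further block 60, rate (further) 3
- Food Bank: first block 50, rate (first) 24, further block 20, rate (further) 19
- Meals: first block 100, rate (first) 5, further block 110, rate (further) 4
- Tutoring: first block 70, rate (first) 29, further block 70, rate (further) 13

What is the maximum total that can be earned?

Order all 10 blocks by rate: Tutoring/T1 29 > Food Bank/T1 24 > Shelter/T1 22 > Shelter/T2 20 > Food Bank/T2 19 > Blood Drive/T1 17 > Tutoring/T2 13 > Meals/T1 5 > Meals/T2 4 > Blood Drive/T2 3.
Tutoring/T1 (29): +70 → 340 left.
Food Bank T1 at 24: fill all 50 → 290 left.
Shelter T1 at 22: fill all 90 → 200 left.
Fill Shelter T2 block (120 at 20) → 80 left.
Food Bank T2 at 19: fill all 20 → 60 left.
Fill Blood Drive T1 block (40 at 17) → 20 left.
Tutoring/T2: +20 of 70 at 13; pool empty.
Total = 29×70 + 24×50 + 22×90 + 20×120 + 19×20 + 17×40 + 13×20 = 8930.

8930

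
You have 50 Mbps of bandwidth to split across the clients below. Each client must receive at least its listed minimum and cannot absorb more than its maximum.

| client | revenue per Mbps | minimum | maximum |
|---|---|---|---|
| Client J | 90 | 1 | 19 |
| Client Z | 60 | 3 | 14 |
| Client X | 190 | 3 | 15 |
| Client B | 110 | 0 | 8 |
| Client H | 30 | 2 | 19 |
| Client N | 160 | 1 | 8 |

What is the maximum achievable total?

6510

Meeting every minimum uses 1+3+3+0+2+1 = 10 Mbps, leaving 40.
Rank by revenue per Mbps: Client X 190 > Client N 160 > Client B 110 > Client J 90 > Client Z 60 > Client H 30.
Client X takes 12 more to reach its cap of 15 — 28 left.
Client N: +7 to 8 (cap) — 21 left.
Client B takes 8 more to reach its cap of 8 — 13 left.
Client J: +13 (room for 18) → 14. Pool exhausted.
Total = 90×14 + 60×3 + 190×15 + 110×8 + 30×2 + 160×8 = 6510.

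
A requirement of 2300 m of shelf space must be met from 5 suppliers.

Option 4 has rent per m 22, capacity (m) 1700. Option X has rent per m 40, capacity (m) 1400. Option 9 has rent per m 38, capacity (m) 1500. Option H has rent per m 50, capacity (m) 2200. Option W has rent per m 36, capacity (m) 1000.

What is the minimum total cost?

59000

Use suppliers in increasing cost order.
Take 1700 from Option 4 at 22 ; need 600 more.
Option W (36): take the remaining 600 ; done.
Option 9, Option X, Option H: unused.
Cost = 1700×22 + 600×36 = 59000.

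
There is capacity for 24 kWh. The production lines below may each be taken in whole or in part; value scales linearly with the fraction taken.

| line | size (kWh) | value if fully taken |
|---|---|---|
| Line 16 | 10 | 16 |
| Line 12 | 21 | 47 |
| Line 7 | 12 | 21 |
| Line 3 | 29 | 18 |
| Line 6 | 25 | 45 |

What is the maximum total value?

52.4

Rank by value-to-size ratio: Line 12 47/21≈2.24, Line 6 45/25≈1.8, Line 7 21/12≈1.75, Line 16 16/10≈1.6, Line 3 18/29≈0.621.
Line 12: take in full, 21 kWh for value 47 → 3 left.
Only 3 kWh remain; take 3/25 of Line 6 for value 45×3/25 = 5.4.
Total value = 52.4.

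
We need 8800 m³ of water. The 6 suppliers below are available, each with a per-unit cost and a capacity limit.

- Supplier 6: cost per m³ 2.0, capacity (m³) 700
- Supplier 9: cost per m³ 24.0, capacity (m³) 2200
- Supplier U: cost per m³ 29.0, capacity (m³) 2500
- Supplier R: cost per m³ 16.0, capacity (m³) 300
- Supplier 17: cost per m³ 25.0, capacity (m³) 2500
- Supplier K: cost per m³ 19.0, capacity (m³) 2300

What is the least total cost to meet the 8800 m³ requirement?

188400

Use suppliers in increasing cost order.
Supplier 6 at 2.0: take all 700 m³ — 8100 still needed.
Take 300 from Supplier R at 16.0 — need 7800 more.
Supplier K (19.0): use full 2300 — 5500 m³ to go.
Supplier 9 (24.0): use full 2200 — 3300 m³ to go.
Supplier 17 (25.0): use full 2500 — 800 m³ to go.
Supplier U at 29.0: take 800 of its 2500 — requirement met.
Cost = 700×2.0 + 300×16.0 + 2300×19.0 + 2200×24.0 + 2500×25.0 + 800×29.0 = 188400.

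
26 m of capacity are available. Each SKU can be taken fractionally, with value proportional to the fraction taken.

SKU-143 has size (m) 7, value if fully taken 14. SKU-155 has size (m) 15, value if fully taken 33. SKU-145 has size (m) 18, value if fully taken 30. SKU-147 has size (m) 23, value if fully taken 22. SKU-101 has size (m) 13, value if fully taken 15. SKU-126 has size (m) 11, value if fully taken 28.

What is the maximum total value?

Best value per unit of size first: SKU-126 28/11≈2.55, SKU-155 33/15≈2.2, SKU-143 14/7≈2, SKU-145 30/18≈1.67, SKU-101 15/13≈1.15, SKU-147 22/23≈0.957.
All 11 m of SKU-126 fit (value 28) — 15 remain.
Take all of SKU-155 (15 m, value 33) — 0 m left.
Total value = 61.

61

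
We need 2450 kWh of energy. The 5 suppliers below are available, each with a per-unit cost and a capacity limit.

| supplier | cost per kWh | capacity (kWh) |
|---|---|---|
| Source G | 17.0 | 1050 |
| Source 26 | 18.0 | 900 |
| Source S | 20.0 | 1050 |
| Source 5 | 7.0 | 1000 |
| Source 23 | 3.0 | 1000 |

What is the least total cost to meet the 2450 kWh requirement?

Cheapest first:
Take 1000 from Source 23 at 3.0 ; need 1450 more.
Source 5 at 7.0: take all 1000 kWh ; 450 still needed.
Take 450 from Source G at 17.0 to finish.
Source 26, Source S: unused.
Cost = 1000×3.0 + 1000×7.0 + 450×17.0 = 17650.

17650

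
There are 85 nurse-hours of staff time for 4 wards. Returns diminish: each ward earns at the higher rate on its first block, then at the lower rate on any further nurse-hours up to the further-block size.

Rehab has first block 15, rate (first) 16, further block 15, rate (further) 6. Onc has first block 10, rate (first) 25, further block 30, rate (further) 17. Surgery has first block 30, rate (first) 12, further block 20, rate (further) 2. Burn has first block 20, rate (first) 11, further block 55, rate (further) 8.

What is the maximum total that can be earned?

1360

Order all 8 blocks by rate: Onc/first 25 > Onc/second 17 > Rehab/first 16 > Surgery/first 12 > Burn/first 11 > Burn/second 8 > Rehab/second 6 > Surgery/second 2.
Onc first at 25: fill all 10 ; 75 left.
Fill Onc second block (30 at 17) ; 45 left.
Fill Rehab first block (15 at 16) ; 30 left.
Fill Surgery first block (30 at 12) ; 0 left.
Total = 25×10 + 17×30 + 16×15 + 12×30 = 1360.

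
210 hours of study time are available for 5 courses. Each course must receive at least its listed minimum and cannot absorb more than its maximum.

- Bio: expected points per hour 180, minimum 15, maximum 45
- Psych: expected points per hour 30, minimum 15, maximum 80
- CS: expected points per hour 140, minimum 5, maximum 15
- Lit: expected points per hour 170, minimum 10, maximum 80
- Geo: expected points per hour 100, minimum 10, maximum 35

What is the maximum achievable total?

Meeting every minimum uses 15+15+5+10+10 = 55 hours, leaving 155.
Order the courses by expected points per hour: Bio 180 > Lit 170 > CS 140 > Geo 100 > Psych 30.
Give Bio 30 more to hit its cap of 45 ; 125 left.
Lit: +70 to 80 (cap) ; 55 left.
CS takes 10 more to reach its cap of 15 ; 45 left.
Geo: +25 to 35 (cap) ; 20 left.
Only 20 left; Psych takes them to reach 35.
Total = 180×45 + 30×35 + 140×15 + 170×80 + 100×35 = 28350.

28350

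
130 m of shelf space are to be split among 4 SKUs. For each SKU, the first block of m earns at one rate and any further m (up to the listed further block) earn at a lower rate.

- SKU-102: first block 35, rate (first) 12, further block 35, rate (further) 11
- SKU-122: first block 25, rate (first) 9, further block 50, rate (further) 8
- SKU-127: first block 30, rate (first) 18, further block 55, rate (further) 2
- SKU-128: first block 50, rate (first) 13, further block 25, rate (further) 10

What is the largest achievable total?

Rank every tier by rate: SKU-127/T1 18 > SKU-128/T1 13 > SKU-102/T1 12 > SKU-102/T2 11 > SKU-128/T2 10 > SKU-122/T1 9 > SKU-122/T2 8 > SKU-127/T2 2.
SKU-127 T1 at 18: fill all 30 → 100 left.
SKU-128 T1 at 13: fill all 50 → 50 left.
SKU-102/T1 (12): +35 → 15 left.
15 remain; put them into SKU-102 T2 at 11.
Total = 18×30 + 13×50 + 12×35 + 11×15 = 1775.

1775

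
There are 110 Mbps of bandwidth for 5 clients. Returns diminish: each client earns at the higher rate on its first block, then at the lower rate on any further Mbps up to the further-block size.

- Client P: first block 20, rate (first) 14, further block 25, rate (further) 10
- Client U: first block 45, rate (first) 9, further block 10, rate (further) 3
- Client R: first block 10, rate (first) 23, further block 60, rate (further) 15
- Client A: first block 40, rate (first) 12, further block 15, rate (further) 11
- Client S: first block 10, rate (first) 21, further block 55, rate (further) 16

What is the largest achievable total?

Treat each block as its own option and order by rate: Client R/tier1 23 > Client S/tier1 21 > Client S/tier2 16 > Client R/tier2 15 > Client P/tier1 14 > Client A/tier1 12 > Client A/tier2 11 > Client P/tier2 10 > Client U/tier1 9 > Client U/tier2 3.
Client R tier1 at 23: fill all 10 — 100 left.
Client S/tier1 (21): +10 — 90 left.
Client S/tier2 (16): +55 — 35 left.
35 remain; put them into Client R tier2 at 15.
Total = 23×10 + 21×10 + 16×55 + 15×35 = 1845.

1845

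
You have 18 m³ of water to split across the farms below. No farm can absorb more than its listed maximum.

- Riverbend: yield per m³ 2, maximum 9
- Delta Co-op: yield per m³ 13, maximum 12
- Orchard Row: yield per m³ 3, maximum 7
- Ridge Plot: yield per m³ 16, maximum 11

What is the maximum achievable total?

267

Order the farms by yield per m³: Ridge Plot 16 > Delta Co-op 13 > Orchard Row 3 > Riverbend 2.
Ridge Plot: +11 to 11 (cap) → 7 left.
Delta Co-op: +7 (room for 12) → 7. Pool exhausted.
Total = 13×7 + 16×11 = 267.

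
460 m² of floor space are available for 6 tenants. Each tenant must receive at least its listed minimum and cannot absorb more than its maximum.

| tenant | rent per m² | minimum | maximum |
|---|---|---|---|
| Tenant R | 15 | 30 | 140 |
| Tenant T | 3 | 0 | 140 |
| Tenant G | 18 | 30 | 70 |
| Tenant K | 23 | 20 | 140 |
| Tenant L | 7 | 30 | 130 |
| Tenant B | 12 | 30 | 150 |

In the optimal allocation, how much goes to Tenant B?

Meeting every minimum uses 30+0+30+20+30+30 = 140 m², leaving 320.
Rank by rent per m²: Tenant K 23 > Tenant G 18 > Tenant R 15 > Tenant B 12 > Tenant L 7 > Tenant T 3.
Give Tenant K 120 more to hit its cap of 140 — 200 left.
Tenant G takes 40 more to reach its cap of 70 — 160 left.
Tenant R takes 110 more to reach its cap of 140 — 50 left.
Tenant B has room for 120 more but only 50 remain, so it gets 80.

80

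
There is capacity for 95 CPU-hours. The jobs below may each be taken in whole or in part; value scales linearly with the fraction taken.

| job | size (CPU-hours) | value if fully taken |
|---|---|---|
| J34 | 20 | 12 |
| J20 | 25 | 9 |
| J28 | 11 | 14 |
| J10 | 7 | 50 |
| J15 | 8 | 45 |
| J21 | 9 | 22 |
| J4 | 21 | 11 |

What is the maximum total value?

Rank by value-to-size ratio: J10 50/7≈7.14, J15 45/8≈5.62, J21 22/9≈2.44, J28 14/11≈1.27, J34 12/20≈0.6, J4 11/21≈0.524, J20 9/25≈0.36.
J10: take in full, 7 CPU-hours for value 50 ; 88 left.
All 8 CPU-hours of J15 fit (value 45) ; 80 remain.
All 9 CPU-hours of J21 fit (value 22) ; 71 remain.
J28: take in full, 11 CPU-hours for value 14 ; 60 left.
Take all of J34 (20 CPU-hours, value 12) ; 40 CPU-hours left.
J4: take in full, 21 CPU-hours for value 11 ; 19 left.
19 CPU-hours left: a 19/25 share of J20 gives 9×19/25 = 6.84.
Total value = 160.84.

160.84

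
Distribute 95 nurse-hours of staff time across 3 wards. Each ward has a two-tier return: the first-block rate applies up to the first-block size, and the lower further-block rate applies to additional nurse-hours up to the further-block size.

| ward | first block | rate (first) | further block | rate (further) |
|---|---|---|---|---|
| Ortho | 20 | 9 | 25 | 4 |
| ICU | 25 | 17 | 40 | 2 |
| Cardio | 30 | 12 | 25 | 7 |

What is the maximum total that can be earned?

Order all 6 blocks by rate: ICU/T1 17 > Cardio/T1 12 > Ortho/T1 9 > Cardio/T2 7 > Ortho/T2 4 > ICU/T2 2.
Fill ICU T1 block (25 at 17) → 70 left.
Fill Cardio T1 block (30 at 12) → 40 left.
Ortho T1 at 9: fill all 20 → 20 left.
20 remain; put them into Cardio T2 at 7.
Total = 17×25 + 12×30 + 9×20 + 7×20 = 1105.

1105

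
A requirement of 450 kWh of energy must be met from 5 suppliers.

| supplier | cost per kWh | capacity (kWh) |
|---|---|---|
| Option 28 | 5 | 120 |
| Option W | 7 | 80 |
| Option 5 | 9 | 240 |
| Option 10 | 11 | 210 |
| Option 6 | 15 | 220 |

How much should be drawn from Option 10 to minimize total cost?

10

Fill from the cheapest supplier first.
Option 28 at 5: take all 120 kWh → 330 still needed.
Option W (7): use full 80 → 250 kWh to go.
Option 5 at 9: take all 240 kWh → 10 still needed.
Option 10 (11): take the remaining 10 → done.
Option 6: unused.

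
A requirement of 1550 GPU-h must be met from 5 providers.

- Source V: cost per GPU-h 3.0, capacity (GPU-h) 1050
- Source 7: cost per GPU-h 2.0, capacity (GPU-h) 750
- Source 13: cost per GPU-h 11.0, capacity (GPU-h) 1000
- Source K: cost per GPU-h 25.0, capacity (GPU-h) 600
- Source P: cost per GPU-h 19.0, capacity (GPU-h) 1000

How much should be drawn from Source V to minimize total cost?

Cheapest first:
Source 7 (2.0): use full 750 — 800 GPU-h to go.
Source V at 3.0: take 800 of its 1050 — requirement met.
Source 13, Source P, Source K: unused.

800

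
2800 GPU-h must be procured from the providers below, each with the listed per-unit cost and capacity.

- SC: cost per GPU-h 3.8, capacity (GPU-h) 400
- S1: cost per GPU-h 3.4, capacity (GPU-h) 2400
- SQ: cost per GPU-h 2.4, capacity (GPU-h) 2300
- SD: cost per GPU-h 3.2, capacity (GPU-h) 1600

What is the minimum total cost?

7120

Fill from the cheapest provider first.
SQ at 2.4: take all 2300 GPU-h → 500 still needed.
SD (3.2): take the remaining 500 → done.
S1, SC: unused.
Cost = 2300×2.4 + 500×3.2 = 7120.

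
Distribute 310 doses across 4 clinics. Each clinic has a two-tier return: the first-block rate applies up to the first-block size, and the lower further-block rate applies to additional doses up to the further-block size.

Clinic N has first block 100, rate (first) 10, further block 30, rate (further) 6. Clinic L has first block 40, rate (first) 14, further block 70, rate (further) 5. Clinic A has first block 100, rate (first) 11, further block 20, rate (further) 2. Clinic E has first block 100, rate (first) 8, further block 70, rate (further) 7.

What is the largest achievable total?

3220

Treat each block as its own option and order by rate: Clinic L/T1 14 > Clinic A/T1 11 > Clinic N/T1 10 > Clinic E/T1 8 > Clinic E/T2 7 > Clinic N/T2 6 > Clinic L/T2 5 > Clinic A/T2 2.
Clinic L/T1 (14): +40 → 270 left.
Clinic A/T1 (11): +100 → 170 left.
Fill Clinic N T1 block (100 at 10) → 70 left.
Clinic E/T1: +70 of 100 at 8; pool empty.
Total = 14×40 + 11×100 + 10×100 + 8×70 = 3220.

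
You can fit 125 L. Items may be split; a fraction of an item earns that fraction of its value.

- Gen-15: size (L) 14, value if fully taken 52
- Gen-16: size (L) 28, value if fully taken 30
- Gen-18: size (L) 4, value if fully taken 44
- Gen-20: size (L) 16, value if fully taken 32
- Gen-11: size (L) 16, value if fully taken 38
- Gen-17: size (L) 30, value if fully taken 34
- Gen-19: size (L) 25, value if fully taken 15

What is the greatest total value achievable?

240.2

Rank by value-to-size ratio: Gen-18 44/4≈11, Gen-15 52/14≈3.71, Gen-11 38/16≈2.38, Gen-20 32/16≈2, Gen-17 34/30≈1.13, Gen-16 30/28≈1.07, Gen-19 15/25≈0.6.
Take all of Gen-18 (4 L, value 44) → 121 L left.
Take all of Gen-15 (14 L, value 52) → 107 L left.
All 16 L of Gen-11 fit (value 38) → 91 remain.
All 16 L of Gen-20 fit (value 32) → 75 remain.
All 30 L of Gen-17 fit (value 34) → 45 remain.
Gen-16: take in full, 28 L for value 30 → 17 left.
Only 17 L remain; take 17/25 of Gen-19 for value 15×17/25 = 10.2.
Total value = 240.2.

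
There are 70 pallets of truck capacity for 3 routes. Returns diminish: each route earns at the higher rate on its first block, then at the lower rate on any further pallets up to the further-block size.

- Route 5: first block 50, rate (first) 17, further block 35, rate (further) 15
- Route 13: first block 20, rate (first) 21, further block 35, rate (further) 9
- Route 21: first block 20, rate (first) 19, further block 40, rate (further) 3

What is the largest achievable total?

1310

Order all 6 blocks by rate: Route 13/tier1 21 > Route 21/tier1 19 > Route 5/tier1 17 > Route 5/tier2 15 > Route 13/tier2 9 > Route 21/tier2 3.
Route 13 tier1 at 21: fill all 20 — 50 left.
Fill Route 21 tier1 block (20 at 19) — 30 left.
30 remain; put them into Route 5 tier1 at 17.
Total = 21×20 + 19×20 + 17×30 = 1310.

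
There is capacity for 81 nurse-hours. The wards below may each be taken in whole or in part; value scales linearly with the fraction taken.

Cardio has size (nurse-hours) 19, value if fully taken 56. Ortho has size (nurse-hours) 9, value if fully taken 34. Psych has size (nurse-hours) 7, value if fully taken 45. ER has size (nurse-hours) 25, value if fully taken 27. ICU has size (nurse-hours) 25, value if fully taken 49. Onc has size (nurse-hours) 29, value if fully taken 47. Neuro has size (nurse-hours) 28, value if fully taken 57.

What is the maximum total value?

227.28

Best value per unit of size first: Psych 45/7≈6.43, Ortho 34/9≈3.78, Cardio 56/19≈2.95, Neuro 57/28≈2.04, ICU 49/25≈1.96, Onc 47/29≈1.62, ER 27/25≈1.08.
All 7 nurse-hours of Psych fit (value 45) ; 74 remain.
Take all of Ortho (9 nurse-hours, value 34) ; 65 nurse-hours left.
All 19 nurse-hours of Cardio fit (value 56) ; 46 remain.
Take all of Neuro (28 nurse-hours, value 57) ; 18 nurse-hours left.
Only 18 nurse-hours remain; take 18/25 of ICU for value 49×18/25 = 35.28.
Total value = 227.28.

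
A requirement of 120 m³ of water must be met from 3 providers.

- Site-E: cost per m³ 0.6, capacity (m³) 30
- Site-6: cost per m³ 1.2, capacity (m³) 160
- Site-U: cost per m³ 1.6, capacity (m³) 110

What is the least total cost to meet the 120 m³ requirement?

126

Fill from the cheapest provider first.
Site-E at 0.6: take all 30 m³ → 90 still needed.
Site-6 (1.2): take the remaining 90 → done.
Site-U: unused.
Cost = 30×0.6 + 90×1.2 = 126.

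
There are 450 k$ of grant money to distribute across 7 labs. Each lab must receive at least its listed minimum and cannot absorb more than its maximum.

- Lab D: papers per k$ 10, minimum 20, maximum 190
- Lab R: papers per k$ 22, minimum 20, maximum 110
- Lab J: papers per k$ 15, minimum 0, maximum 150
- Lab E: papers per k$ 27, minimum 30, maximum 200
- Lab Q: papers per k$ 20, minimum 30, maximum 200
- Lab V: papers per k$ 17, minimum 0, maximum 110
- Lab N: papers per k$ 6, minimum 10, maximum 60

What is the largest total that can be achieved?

10280

Meeting every minimum uses 20+20+0+30+30+0+10 = 110 k$, leaving 340.
Rank by papers per k$: Lab E 27 > Lab R 22 > Lab Q 20 > Lab V 17 > Lab J 15 > Lab D 10 > Lab N 6.
Lab E: +170 to 200 (cap) ; 170 left.
Lab R: +90 to 110 (cap) ; 80 left.
Lab Q: +80 (room for 170) → 110. Pool exhausted.
Total = 10×20 + 22×110 + 27×200 + 20×110 + 6×10 = 10280.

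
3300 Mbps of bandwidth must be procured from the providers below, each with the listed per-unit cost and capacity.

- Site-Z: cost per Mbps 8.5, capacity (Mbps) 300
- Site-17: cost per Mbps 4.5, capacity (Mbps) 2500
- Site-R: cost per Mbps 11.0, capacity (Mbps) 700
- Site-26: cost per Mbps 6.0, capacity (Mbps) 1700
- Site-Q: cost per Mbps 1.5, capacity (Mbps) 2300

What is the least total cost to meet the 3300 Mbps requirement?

7950

Use providers in increasing cost order.
Site-Q at 1.5: take all 2300 Mbps — 1000 still needed.
Take 1000 from Site-17 at 4.5 to finish.
Site-26, Site-Z, Site-R: unused.
Cost = 2300×1.5 + 1000×4.5 = 7950.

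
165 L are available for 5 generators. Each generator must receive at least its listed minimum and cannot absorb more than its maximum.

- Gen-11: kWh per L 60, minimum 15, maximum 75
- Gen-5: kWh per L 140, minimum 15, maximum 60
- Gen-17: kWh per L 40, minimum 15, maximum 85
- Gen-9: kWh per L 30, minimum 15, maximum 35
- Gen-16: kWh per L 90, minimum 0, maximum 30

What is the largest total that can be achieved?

14850

Meeting every minimum uses 15+15+15+15+0 = 60 L, leaving 105.
Order the generators by kWh per L: Gen-5 140 > Gen-16 90 > Gen-11 60 > Gen-17 40 > Gen-9 30.
Gen-5: +45 to 60 (cap) — 60 left.
Gen-16: +30 to 30 (cap) — 30 left.
Only 30 left; Gen-11 takes them to reach 45.
Total = 60×45 + 140×60 + 40×15 + 30×15 + 90×30 = 14850.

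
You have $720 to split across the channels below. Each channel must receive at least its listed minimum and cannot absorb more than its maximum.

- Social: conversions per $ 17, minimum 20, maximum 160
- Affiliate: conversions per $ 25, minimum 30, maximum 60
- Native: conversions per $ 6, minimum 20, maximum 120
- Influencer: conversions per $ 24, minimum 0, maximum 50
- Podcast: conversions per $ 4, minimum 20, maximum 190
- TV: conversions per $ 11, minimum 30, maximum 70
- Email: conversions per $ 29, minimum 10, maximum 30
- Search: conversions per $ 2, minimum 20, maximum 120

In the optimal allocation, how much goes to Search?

Meeting every minimum uses 20+30+20+0+20+30+10+20 = 150 $, leaving 570.
Order the channels by conversions per $: Email 29 > Affiliate 25 > Influencer 24 > Social 17 > TV 11 > Native 6 > Podcast 4 > Search 2.
Email takes 20 more to reach its cap of 30 — 550 left.
Give Affiliate 30 more to hit its cap of 60 — 520 left.
Influencer: +50 to 50 (cap) — 470 left.
Social takes 140 more to reach its cap of 160 — 330 left.
Give TV 40 more to hit its cap of 70 — 290 left.
Native: +100 to 120 (cap) — 190 left.
Podcast: +170 to 190 (cap) — 20 left.
Search has room for 100 more but only 20 remain, so it gets 40.

40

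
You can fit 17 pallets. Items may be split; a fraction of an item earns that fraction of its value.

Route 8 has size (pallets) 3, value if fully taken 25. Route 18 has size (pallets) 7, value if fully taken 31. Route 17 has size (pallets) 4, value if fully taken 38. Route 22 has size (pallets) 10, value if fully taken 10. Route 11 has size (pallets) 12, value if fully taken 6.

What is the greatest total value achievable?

Rank by value-to-size ratio: Route 17 38/4≈9.5, Route 8 25/3≈8.33, Route 18 31/7≈4.43, Route 22 10/10≈1, Route 11 6/12≈0.5.
Take all of Route 17 (4 pallets, value 38) → 13 pallets left.
Route 8: take in full, 3 pallets for value 25 → 10 left.
Take all of Route 18 (7 pallets, value 31) → 3 pallets left.
Fill the last 3 pallets with part of Route 22: 3/10 of it earns 3.
Total value = 97.

97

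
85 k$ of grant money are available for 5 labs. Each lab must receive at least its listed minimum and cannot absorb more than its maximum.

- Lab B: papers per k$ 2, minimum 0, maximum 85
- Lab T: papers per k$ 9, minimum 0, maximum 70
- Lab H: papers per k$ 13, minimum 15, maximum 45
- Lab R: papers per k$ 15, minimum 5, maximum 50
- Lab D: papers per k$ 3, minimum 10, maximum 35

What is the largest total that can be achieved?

1105

Meeting every minimum uses 0+0+15+5+10 = 30 k$, leaving 55.
Rank by papers per k$: Lab R 15 > Lab H 13 > Lab T 9 > Lab D 3 > Lab B 2.
Lab R: +45 to 50 (cap) → 10 left.
Only 10 left; Lab H takes them to reach 25.
Total = 13×25 + 15×50 + 3×10 = 1105.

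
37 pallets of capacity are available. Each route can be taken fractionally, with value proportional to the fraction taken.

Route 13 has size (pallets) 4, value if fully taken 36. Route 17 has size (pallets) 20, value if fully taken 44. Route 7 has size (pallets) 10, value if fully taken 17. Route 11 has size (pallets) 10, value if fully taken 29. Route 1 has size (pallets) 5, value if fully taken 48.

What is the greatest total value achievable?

Rank by value-to-size ratio: Route 1 48/5≈9.6, Route 13 36/4≈9, Route 11 29/10≈2.9, Route 17 44/20≈2.2, Route 7 17/10≈1.7.
Route 1: take in full, 5 pallets for value 48 — 32 left.
All 4 pallets of Route 13 fit (value 36) — 28 remain.
Take all of Route 11 (10 pallets, value 29) — 18 pallets left.
Fill the last 18 pallets with part of Route 17: 18/20 of it earns 39.6.
Total value = 152.6.

152.6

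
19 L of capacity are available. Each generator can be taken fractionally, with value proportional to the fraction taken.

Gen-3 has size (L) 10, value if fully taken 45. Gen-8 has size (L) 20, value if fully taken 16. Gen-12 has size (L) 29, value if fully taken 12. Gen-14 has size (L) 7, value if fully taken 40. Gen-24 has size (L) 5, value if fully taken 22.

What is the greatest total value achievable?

93.8

Best value per unit of size first: Gen-14 40/7≈5.71, Gen-3 45/10≈4.5, Gen-24 22/5≈4.4, Gen-8 16/20≈0.8, Gen-12 12/29≈0.414.
Gen-14: take in full, 7 L for value 40 — 12 left.
Gen-3: take in full, 10 L for value 45 — 2 left.
2 L left: a 2/5 share of Gen-24 gives 22×2/5 = 8.8.
Total value = 93.8.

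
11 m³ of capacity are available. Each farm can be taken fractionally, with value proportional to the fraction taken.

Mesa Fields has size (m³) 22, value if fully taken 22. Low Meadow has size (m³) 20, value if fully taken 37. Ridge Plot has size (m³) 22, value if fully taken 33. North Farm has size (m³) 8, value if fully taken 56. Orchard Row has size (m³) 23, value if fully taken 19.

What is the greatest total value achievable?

61.55

Sort by value density: North Farm 56/8≈7, Low Meadow 37/20≈1.85, Ridge Plot 33/22≈1.5, Mesa Fields 22/22≈1, Orchard Row 19/23≈0.826.
Take all of North Farm (8 m³, value 56) ; 3 m³ left.
3 m³ left: a 3/20 share of Low Meadow gives 37×3/20 = 5.55.
Total value = 61.55.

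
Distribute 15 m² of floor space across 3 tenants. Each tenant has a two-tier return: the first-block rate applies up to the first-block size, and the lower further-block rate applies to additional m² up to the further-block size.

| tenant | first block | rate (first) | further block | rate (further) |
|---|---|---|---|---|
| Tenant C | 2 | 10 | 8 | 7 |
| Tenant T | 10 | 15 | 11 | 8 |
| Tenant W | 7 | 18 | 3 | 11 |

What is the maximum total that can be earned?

Treat each block as its own option and order by rate: Tenant W/tier1 18 > Tenant T/tier1 15 > Tenant W/tier2 11 > Tenant C/tier1 10 > Tenant T/tier2 8 > Tenant C/tier2 7.
Tenant W tier1 at 18: fill all 7 → 8 left.
8 remain; put them into Tenant T tier1 at 15.
Total = 18×7 + 15×8 = 246.

246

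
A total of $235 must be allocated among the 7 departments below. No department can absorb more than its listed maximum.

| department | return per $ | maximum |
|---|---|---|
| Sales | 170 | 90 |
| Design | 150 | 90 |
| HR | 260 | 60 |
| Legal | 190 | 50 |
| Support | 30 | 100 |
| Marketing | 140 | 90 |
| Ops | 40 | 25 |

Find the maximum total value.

Rank by return per $: HR 260 > Legal 190 > Sales 170 > Design 150 > Marketing 140 > Ops 40 > Support 30.
Give HR 60 to hit its cap of 60 — 175 left.
Legal: +50 to 50 (cap) — 125 left.
Give Sales 90 to hit its cap of 90 — 35 left.
Design has room for 90 but only 35 remain, so it gets 35.
Total = 170×90 + 150×35 + 260×60 + 190×50 = 45650.

45650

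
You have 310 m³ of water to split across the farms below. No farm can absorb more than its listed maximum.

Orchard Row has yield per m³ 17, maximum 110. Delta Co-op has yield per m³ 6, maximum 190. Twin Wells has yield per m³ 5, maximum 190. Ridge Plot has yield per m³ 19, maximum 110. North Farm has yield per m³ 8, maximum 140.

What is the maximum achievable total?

4680

Rank by yield per m³: Ridge Plot 19 > Orchard Row 17 > North Farm 8 > Delta Co-op 6 > Twin Wells 5.
Ridge Plot takes 110 to reach its cap of 110 — 200 left.
Orchard Row: +110 to 110 (cap) — 90 left.
North Farm: +90 (room for 140) → 90. Pool exhausted.
Total = 17×110 + 19×110 + 8×90 = 4680.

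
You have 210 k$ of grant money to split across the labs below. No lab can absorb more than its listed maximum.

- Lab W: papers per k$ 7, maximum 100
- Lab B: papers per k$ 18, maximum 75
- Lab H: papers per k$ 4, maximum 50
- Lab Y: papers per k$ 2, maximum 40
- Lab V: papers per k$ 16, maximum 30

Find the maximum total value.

2550

Highest papers per k$ first: Lab B 18 > Lab V 16 > Lab W 7 > Lab H 4 > Lab Y 2.
Lab B takes 75 to reach its cap of 75 — 135 left.
Lab V: +30 to 30 (cap) — 105 left.
Lab W takes 100 to reach its cap of 100 — 5 left.
Only 5 left; Lab H takes them to reach 5.
Total = 7×100 + 18×75 + 4×5 + 16×30 = 2550.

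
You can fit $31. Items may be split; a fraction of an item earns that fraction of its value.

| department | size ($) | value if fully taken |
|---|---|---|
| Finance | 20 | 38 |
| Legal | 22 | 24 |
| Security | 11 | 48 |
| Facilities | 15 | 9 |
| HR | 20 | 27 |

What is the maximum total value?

86

Best value per unit of size first: Security 48/11≈4.36, Finance 38/20≈1.9, HR 27/20≈1.35, Legal 24/22≈1.09, Facilities 9/15≈0.6.
Take all of Security (11 $, value 48) ; 20 $ left.
All 20 $ of Finance fit (value 38) ; 0 remain.
Total value = 86.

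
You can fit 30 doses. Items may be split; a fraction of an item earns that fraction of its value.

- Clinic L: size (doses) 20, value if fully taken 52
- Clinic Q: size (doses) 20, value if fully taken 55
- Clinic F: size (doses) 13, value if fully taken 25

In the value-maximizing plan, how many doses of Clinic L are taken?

Sort by value density: Clinic Q 55/20≈2.75, Clinic L 52/20≈2.6, Clinic F 25/13≈1.92.
All 20 doses of Clinic Q fit (value 55) → 10 remain.
Only 10 doses remain; take 10/20 of Clinic L for value 52×10/20 = 26.

10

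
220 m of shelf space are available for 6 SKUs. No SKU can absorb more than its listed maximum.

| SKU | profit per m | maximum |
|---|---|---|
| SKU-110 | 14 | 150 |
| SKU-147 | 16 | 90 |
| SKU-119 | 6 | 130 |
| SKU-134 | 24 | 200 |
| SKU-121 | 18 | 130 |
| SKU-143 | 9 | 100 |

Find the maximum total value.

5160

Highest profit per m first: SKU-134 24 > SKU-121 18 > SKU-147 16 > SKU-110 14 > SKU-143 9 > SKU-119 6.
SKU-134 takes 200 to reach its cap of 200 → 20 left.
SKU-121 has room for 130 but only 20 remain, so it gets 20.
Total = 24×200 + 18×20 = 5160.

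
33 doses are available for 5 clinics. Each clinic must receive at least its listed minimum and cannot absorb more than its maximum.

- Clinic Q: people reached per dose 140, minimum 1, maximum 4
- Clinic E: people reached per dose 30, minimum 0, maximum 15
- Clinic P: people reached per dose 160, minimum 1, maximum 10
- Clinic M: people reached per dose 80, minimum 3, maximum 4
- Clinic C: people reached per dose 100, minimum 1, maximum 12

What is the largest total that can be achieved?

3770

Meeting every minimum uses 1+0+1+3+1 = 6 doses, leaving 27.
Order the clinics by people reached per dose: Clinic P 160 > Clinic Q 140 > Clinic C 100 > Clinic M 80 > Clinic E 30.
Clinic P takes 9 more to reach its cap of 10 → 18 left.
Clinic Q: +3 to 4 (cap) → 15 left.
Clinic C: +11 to 12 (cap) → 4 left.
Clinic M: +1 to 4 (cap) → 3 left.
Clinic E has room for 15 more but only 3 remain, so it gets 3.
Total = 140×4 + 30×3 + 160×10 + 80×4 + 100×12 = 3770.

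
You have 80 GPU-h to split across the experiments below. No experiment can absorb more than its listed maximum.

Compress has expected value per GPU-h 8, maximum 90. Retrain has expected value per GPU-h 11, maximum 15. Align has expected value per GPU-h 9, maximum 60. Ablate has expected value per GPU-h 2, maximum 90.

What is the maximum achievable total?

745

Order the experiments by expected value per GPU-h: Retrain 11 > Align 9 > Compress 8 > Ablate 2.
Retrain takes 15 to reach its cap of 15 → 65 left.
Give Align 60 to hit its cap of 60 → 5 left.
Only 5 left; Compress takes them to reach 5.
Total = 8×5 + 11×15 + 9×60 = 745.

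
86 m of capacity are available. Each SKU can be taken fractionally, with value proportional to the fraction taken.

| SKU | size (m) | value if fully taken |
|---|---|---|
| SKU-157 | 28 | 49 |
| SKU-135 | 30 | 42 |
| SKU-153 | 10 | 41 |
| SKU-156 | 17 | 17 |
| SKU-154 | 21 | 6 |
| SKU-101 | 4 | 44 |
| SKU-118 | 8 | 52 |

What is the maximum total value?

Rank by value-to-size ratio: SKU-101 44/4≈11, SKU-118 52/8≈6.5, SKU-153 41/10≈4.1, SKU-157 49/28≈1.75, SKU-135 42/30≈1.4, SKU-156 17/17≈1, SKU-154 6/21≈0.286.
Take all of SKU-101 (4 m, value 44) → 82 m left.
Take all of SKU-118 (8 m, value 52) → 74 m left.
SKU-153: take in full, 10 m for value 41 → 64 left.
All 28 m of SKU-157 fit (value 49) → 36 remain.
Take all of SKU-135 (30 m, value 42) → 6 m left.
6 m left: a 6/17 share of SKU-156 gives 17×6/17 = 6.
Total value = 234.

234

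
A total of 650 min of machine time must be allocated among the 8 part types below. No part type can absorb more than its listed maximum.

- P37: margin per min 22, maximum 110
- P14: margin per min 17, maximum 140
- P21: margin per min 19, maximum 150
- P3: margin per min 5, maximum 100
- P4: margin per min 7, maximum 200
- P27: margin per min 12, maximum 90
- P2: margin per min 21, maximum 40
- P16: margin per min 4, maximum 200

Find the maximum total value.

Order the part types by margin per min: P37 22 > P2 21 > P21 19 > P14 17 > P27 12 > P4 7 > P3 5 > P16 4.
P37 takes 110 to reach its cap of 110 ; 540 left.
P2 takes 40 to reach its cap of 40 ; 500 left.
P21: +150 to 150 (cap) ; 350 left.
P14: +140 to 140 (cap) ; 210 left.
Give P27 90 to hit its cap of 90 ; 120 left.
P4: +120 (room for 200) → 120. Pool exhausted.
Total = 22×110 + 17×140 + 19×150 + 7×120 + 12×90 + 21×40 = 10410.

10410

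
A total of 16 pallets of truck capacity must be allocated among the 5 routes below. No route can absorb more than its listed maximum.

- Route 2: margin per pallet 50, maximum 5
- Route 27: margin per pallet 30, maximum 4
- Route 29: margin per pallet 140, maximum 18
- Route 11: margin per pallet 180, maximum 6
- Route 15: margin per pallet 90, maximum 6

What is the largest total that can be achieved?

Order the routes by margin per pallet: Route 11 180 > Route 29 140 > Route 15 90 > Route 2 50 > Route 27 30.
Give Route 11 6 to hit its cap of 6 ; 10 left.
Route 29 has room for 18 but only 10 remain, so it gets 10.
Total = 140×10 + 180×6 = 2480.

2480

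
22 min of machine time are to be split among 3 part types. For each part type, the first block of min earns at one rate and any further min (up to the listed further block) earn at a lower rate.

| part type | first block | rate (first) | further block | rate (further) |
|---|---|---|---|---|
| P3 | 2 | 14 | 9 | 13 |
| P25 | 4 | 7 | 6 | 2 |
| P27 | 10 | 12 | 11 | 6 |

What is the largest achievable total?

Order all 6 blocks by rate: P3/tier1 14 > P3/tier2 13 > P27/tier1 12 > P25/tier1 7 > P27/tier2 6 > P25/tier2 2.
P3/tier1 (14): +2 ; 20 left.
P3 tier2 at 13: fill all 9 ; 11 left.
Fill P27 tier1 block (10 at 12) ; 1 left.
P25/tier1: +1 of 4 at 7; pool empty.
Total = 14×2 + 13×9 + 12×10 + 7×1 = 272.

272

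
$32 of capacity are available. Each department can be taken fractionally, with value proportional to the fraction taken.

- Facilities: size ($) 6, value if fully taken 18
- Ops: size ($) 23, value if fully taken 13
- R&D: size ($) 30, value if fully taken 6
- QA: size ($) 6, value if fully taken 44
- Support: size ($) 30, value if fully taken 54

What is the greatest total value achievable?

98

Best value per unit of size first: QA 44/6≈7.33, Facilities 18/6≈3, Support 54/30≈1.8, Ops 13/23≈0.565, R&D 6/30≈0.2.
All 6 $ of QA fit (value 44) — 26 remain.
Take all of Facilities (6 $, value 18) — 20 $ left.
Fill the last 20 $ with part of Support: 20/30 of it earns 36.
Total value = 98.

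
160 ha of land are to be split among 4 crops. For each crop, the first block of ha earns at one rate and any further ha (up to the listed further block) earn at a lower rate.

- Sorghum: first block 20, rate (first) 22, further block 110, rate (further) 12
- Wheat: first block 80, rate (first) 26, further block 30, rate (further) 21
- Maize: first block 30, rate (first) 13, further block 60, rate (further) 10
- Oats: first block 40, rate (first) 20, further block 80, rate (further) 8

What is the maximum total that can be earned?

3750

Rank every tier by rate: Wheat/T1 26 > Sorghum/T1 22 > Wheat/T2 21 > Oats/T1 20 > Maize/T1 13 > Sorghum/T2 12 > Maize/T2 10 > Oats/T2 8.
Wheat/T1 (26): +80 — 80 left.
Sorghum T1 at 22: fill all 20 — 60 left.
Wheat/T2 (21): +30 — 30 left.
30 remain; put them into Oats T1 at 20.
Total = 26×80 + 22×20 + 21×30 + 20×30 = 3750.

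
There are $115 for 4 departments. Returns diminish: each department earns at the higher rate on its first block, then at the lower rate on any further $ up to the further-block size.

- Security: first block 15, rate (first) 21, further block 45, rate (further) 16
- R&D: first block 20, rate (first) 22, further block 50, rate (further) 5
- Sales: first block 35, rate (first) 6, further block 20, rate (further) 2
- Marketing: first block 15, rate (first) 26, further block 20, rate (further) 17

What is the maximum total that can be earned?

Order all 8 blocks by rate: Marketing/tier1 26 > R&D/tier1 22 > Security/tier1 21 > Marketing/tier2 17 > Security/tier2 16 > Sales/tier1 6 > R&D/tier2 5 > Sales/tier2 2.
Marketing tier1 at 26: fill all 15 → 100 left.
Fill R&D tier1 block (20 at 22) → 80 left.
Fill Security tier1 block (15 at 21) → 65 left.
Fill Marketing tier2 block (20 at 17) → 45 left.
Security/tier2 (16): +45 → 0 left.
Total = 26×15 + 22×20 + 21×15 + 17×20 + 16×45 = 2205.

2205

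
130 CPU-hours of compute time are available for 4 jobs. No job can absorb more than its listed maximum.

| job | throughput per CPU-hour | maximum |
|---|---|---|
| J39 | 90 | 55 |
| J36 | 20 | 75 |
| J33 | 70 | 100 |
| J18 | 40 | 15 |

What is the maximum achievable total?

Order the jobs by throughput per CPU-hour: J39 90 > J33 70 > J18 40 > J36 20.
J39: +55 to 55 (cap) — 75 left.
J33: +75 (room for 100) → 75. Pool exhausted.
Total = 90×55 + 70×75 = 10200.

10200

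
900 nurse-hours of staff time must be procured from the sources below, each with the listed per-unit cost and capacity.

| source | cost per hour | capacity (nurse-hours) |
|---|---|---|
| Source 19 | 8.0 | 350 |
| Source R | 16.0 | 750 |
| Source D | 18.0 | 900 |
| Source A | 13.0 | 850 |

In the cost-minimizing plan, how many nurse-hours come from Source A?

550

Use sources in increasing cost order.
Take 350 from Source 19 at 8.0 ; need 550 more.
Source A at 13.0: take 550 of its 850 ; requirement met.
Source R, Source D: unused.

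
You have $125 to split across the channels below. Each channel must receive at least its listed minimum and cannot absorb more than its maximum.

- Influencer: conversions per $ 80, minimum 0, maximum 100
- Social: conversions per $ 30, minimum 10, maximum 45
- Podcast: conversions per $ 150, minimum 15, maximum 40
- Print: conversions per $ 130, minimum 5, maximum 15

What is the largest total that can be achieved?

13050

Meeting every minimum uses 0+10+15+5 = 30 $, leaving 95.
Rank by conversions per $: Podcast 150 > Print 130 > Influencer 80 > Social 30.
Podcast takes 25 more to reach its cap of 40 ; 70 left.
Print: +10 to 15 (cap) ; 60 left.
Influencer: +60 (room for 100) → 60. Pool exhausted.
Total = 80×60 + 30×10 + 150×40 + 130×15 = 13050.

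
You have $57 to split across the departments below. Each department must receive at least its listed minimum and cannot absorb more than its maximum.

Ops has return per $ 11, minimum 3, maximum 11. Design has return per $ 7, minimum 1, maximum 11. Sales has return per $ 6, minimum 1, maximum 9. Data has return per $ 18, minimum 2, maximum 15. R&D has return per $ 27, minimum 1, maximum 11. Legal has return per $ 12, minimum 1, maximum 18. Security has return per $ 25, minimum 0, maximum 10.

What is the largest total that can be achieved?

Meeting every minimum uses 3+1+1+2+1+1+0 = 9 $, leaving 48.
Rank by return per $: R&D 27 > Security 25 > Data 18 > Legal 12 > Ops 11 > Design 7 > Sales 6.
R&D: +10 to 11 (cap) → 38 left.
Security: +10 to 10 (cap) → 28 left.
Give Data 13 more to hit its cap of 15 → 15 left.
Only 15 left; Legal takes them to reach 16.
Total = 11×3 + 7×1 + 6×1 + 18×15 + 27×11 + 12×16 + 25×10 = 1055.

1055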